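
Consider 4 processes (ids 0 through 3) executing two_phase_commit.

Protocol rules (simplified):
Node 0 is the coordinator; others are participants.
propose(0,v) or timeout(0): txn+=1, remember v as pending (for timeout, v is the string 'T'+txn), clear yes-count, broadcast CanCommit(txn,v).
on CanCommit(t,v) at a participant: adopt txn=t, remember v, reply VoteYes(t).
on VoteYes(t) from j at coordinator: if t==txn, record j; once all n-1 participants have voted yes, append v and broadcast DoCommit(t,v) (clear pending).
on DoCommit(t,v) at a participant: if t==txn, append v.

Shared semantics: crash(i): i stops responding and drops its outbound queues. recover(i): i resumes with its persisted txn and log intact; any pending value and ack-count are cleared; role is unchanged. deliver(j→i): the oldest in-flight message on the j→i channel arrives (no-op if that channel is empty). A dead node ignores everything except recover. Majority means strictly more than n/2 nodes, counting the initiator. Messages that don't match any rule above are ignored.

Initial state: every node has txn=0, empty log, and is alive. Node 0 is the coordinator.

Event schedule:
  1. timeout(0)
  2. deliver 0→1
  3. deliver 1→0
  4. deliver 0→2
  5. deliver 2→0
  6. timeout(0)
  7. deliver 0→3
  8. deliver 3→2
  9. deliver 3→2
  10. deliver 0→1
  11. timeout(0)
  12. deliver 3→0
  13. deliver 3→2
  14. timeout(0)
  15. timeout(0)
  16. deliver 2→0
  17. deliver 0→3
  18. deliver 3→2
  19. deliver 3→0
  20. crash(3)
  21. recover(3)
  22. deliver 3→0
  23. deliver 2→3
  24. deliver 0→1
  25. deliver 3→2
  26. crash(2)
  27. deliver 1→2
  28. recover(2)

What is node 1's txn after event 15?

2

step 1 timeout(0): 0={coor,t=1,log=-}
step 2 deliver 0→1: 1={part,t=1,log=-}
step 3 deliver 1→0: —
step 4 deliver 0→2: 2={part,t=1,log=-}
step 5 deliver 2→0: —
step 6 timeout(0): 0={coor,t=2,log=-}
step 7 deliver 0→3: 3={part,t=1,log=-}
step 8 deliver 3→2: —
step 9 deliver 3→2: —
step 10 deliver 0→1: 1={part,t=2,log=-}
step 11 timeout(0): 0={coor,t=3,log=-}
step 12 deliver 3→0: —
step 13 deliver 3→2: —
step 14 timeout(0): 0={coor,t=4,log=-}
step 15 timeout(0): 0={coor,t=5,log=-}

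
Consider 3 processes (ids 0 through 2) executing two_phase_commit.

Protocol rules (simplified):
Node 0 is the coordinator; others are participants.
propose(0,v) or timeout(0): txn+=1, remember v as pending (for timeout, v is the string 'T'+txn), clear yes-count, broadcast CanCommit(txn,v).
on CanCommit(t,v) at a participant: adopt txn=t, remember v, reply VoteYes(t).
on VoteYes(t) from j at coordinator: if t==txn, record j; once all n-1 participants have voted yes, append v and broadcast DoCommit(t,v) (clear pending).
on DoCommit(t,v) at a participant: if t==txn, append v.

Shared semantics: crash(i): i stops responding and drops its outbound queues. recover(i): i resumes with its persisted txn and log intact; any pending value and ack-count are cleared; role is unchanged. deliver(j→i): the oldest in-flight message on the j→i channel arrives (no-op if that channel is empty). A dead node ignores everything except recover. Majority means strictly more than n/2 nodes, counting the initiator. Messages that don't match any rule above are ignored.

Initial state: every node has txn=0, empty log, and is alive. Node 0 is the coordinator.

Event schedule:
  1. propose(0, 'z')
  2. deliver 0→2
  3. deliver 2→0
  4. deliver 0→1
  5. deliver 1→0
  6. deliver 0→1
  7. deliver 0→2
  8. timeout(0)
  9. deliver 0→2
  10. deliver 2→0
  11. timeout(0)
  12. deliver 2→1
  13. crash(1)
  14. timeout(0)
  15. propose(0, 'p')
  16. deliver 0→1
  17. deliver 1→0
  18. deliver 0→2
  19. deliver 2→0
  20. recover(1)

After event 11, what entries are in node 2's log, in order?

[1] propose(0,'z') → N0(coor t1 [-])
[2] deliver 0→2 → N2(part t1 [-])
[3] deliver 2→0 → ∅
[4] deliver 0→1 → N1(part t1 [-])
[5] deliver 1→0 → N0(coor t1 [z])
[6] deliver 0→1 → N1(part t1 [z])
[7] deliver 0→2 → N2(part t1 [z])
[8] timeout(0) → N0(coor t2 [z])
[9] deliver 0→2 → N2(part t2 [z])
[10] deliver 2→0 → ∅
[11] timeout(0) → N0(coor t3 [z])

z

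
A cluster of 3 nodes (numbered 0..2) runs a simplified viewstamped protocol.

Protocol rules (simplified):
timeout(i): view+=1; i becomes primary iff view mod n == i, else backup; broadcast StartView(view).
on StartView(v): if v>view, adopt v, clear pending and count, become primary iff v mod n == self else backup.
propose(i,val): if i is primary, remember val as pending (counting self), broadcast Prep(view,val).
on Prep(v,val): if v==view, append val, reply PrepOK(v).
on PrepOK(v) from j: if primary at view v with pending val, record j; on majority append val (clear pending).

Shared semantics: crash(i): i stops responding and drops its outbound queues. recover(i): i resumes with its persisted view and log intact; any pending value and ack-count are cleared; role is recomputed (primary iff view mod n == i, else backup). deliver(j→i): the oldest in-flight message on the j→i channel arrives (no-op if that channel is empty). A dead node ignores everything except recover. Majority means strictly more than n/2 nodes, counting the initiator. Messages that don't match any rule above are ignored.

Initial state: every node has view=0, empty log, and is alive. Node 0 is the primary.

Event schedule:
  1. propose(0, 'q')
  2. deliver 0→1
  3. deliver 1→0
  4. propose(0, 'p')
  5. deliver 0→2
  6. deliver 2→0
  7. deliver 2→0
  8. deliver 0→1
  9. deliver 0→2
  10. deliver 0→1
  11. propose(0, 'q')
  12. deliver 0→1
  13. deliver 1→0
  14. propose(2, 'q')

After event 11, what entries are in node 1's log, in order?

q,p

e1 propose(0,'q'): ·
e2 deliver 0→1: 1[back,v=0,q]
e3 deliver 1→0: 0[prim,v=0,q]
e4 propose(0,'p'): ·
e5 deliver 0→2: 2[back,v=0,q]
e6 deliver 2→0: 0[prim,v=0,q,p]
e7 deliver 2→0: ·
e8 deliver 0→1: 1[back,v=0,q,p]
e9 deliver 0→2: 2[back,v=0,q,p]
e10 deliver 0→1: ·
e11 propose(0,'q'): ·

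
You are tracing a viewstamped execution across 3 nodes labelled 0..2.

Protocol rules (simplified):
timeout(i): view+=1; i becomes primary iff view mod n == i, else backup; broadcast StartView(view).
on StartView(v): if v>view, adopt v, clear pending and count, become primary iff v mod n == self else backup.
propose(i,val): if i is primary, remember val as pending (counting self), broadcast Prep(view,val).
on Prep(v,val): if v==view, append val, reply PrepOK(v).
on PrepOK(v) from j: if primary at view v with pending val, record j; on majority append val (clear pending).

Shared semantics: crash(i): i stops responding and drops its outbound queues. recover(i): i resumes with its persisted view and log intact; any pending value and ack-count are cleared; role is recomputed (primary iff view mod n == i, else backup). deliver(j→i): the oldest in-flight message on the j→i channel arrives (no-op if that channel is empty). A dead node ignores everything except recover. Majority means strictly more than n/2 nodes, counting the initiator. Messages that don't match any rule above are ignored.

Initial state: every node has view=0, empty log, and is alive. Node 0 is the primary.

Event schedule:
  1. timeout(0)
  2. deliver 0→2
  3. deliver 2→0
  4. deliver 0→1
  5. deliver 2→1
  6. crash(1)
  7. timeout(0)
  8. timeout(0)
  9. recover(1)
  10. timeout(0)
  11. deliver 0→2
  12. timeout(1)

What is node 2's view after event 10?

1

[1] timeout(0) → N0(back v1 [-])
[2] deliver 0→2 → N2(back v1 [-])
[3] deliver 2→0 → ∅
[4] deliver 0→1 → N1(prim v1 [-])
[5] deliver 2→1 → ∅
[6] crash(1) → N1(✗prim v1 [-])
[7] timeout(0) → N0(back v2 [-])
[8] timeout(0) → N0(prim v3 [-])
[9] recover(1) → N1(prim v1 [-])
[10] timeout(0) → N0(back v4 [-])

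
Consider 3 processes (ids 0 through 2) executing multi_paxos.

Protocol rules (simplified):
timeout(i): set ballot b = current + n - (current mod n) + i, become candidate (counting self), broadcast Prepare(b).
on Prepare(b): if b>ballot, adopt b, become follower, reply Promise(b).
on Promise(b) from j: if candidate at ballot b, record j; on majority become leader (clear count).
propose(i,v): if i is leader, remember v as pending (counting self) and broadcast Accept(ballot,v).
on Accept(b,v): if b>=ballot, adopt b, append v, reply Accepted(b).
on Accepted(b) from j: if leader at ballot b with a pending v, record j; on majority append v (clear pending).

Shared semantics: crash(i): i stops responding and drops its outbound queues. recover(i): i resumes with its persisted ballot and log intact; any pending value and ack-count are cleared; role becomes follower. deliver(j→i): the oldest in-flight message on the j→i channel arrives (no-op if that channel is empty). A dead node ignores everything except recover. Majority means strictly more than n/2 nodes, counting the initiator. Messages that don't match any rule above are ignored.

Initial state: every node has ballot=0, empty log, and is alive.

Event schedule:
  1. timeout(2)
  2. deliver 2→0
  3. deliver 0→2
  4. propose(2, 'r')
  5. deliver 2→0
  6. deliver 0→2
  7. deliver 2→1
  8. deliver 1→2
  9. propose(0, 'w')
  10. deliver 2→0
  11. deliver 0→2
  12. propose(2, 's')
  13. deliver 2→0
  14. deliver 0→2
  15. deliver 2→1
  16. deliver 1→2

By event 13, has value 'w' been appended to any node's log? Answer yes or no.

no

after 1 — timeout(2): n2:cand/b5/[-]
after 2 — deliver 2→0: n0:foll/b5/[-]
after 3 — deliver 0→2: n2:lead/b5/[-]
after 4 — propose(2,'r'): ·
after 5 — deliver 2→0: n0:foll/b5/[r]
after 6 — deliver 0→2: n2:lead/b5/[r]
after 7 — deliver 2→1: n1:foll/b5/[-]
after 8 — deliver 1→2: ·
after 9 — propose(0,'w'): ·
after 10 — deliver 2→0: ·
after 11 — deliver 0→2: ·
after 12 — propose(2,'s'): ·
after 13 — deliver 2→0: n0:foll/b5/[r,s]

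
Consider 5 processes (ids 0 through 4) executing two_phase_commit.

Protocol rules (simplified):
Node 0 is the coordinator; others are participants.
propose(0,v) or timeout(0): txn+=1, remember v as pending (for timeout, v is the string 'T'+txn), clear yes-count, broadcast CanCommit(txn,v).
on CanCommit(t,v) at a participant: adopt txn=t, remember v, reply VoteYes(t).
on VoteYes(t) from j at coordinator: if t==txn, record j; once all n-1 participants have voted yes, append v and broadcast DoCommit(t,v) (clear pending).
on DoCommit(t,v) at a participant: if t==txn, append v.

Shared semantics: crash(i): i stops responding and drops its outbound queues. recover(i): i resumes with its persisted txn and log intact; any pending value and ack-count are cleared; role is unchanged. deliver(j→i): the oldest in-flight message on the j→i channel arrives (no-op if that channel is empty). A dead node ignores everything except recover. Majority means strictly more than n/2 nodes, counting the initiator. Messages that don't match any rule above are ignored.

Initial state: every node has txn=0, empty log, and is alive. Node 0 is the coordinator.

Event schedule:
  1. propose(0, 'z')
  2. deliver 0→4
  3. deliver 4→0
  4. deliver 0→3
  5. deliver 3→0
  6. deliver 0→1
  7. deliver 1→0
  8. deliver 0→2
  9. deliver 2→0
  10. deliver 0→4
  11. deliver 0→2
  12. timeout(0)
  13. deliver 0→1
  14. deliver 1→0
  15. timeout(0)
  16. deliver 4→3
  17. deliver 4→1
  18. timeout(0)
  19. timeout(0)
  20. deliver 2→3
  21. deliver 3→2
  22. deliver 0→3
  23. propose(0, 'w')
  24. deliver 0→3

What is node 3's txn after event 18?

1. propose(0,'z'):  <0:coor t1 ->
2. deliver 0→4:  <4:part t1 ->
3. deliver 4→0:  nop
4. deliver 0→3:  <3:part t1 ->
5. deliver 3→0:  nop
6. deliver 0→1:  <1:part t1 ->
7. deliver 1→0:  nop
8. deliver 0→2:  <2:part t1 ->
9. deliver 2→0:  <0:coor t1 z>
10. deliver 0→4:  <4:part t1 z>
11. deliver 0→2:  <2:part t1 z>
12. timeout(0):  <0:coor t2 z>
13. deliver 0→1:  <1:part t1 z>
14. deliver 1→0:  nop
15. timeout(0):  <0:coor t3 z>
16. deliver 4→3:  nop
17. deliver 4→1:  nop
18. timeout(0):  <0:coor t4 z>

1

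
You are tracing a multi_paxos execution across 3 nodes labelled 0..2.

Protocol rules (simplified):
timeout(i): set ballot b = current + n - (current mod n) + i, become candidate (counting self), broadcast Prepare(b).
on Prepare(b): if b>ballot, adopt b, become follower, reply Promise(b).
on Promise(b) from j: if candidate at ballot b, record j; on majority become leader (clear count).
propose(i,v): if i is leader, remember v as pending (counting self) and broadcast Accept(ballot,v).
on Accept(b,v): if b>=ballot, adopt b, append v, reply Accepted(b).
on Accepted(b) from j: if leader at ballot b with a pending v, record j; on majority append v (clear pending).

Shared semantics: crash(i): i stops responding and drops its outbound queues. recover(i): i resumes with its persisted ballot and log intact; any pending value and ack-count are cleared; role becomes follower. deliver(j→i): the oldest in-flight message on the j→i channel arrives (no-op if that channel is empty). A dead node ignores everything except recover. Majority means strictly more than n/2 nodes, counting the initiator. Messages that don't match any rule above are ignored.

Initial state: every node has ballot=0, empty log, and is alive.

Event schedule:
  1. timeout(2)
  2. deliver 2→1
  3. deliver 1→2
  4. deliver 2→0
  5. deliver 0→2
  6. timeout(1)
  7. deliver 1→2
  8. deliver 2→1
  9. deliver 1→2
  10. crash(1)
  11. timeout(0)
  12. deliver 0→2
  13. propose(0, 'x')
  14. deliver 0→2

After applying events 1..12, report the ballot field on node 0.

step 1 timeout(2): 2={cand,b=5,log=-}
step 2 deliver 2→1: 1={foll,b=5,log=-}
step 3 deliver 1→2: 2={lead,b=5,log=-}
step 4 deliver 2→0: 0={foll,b=5,log=-}
step 5 deliver 0→2: —
step 6 timeout(1): 1={cand,b=7,log=-}
step 7 deliver 1→2: 2={foll,b=7,log=-}
step 8 deliver 2→1: 1={lead,b=7,log=-}
step 9 deliver 1→2: —
step 10 crash(1): 1={✗lead,b=7,log=-}
step 11 timeout(0): 0={cand,b=6,log=-}
step 12 deliver 0→2: —

6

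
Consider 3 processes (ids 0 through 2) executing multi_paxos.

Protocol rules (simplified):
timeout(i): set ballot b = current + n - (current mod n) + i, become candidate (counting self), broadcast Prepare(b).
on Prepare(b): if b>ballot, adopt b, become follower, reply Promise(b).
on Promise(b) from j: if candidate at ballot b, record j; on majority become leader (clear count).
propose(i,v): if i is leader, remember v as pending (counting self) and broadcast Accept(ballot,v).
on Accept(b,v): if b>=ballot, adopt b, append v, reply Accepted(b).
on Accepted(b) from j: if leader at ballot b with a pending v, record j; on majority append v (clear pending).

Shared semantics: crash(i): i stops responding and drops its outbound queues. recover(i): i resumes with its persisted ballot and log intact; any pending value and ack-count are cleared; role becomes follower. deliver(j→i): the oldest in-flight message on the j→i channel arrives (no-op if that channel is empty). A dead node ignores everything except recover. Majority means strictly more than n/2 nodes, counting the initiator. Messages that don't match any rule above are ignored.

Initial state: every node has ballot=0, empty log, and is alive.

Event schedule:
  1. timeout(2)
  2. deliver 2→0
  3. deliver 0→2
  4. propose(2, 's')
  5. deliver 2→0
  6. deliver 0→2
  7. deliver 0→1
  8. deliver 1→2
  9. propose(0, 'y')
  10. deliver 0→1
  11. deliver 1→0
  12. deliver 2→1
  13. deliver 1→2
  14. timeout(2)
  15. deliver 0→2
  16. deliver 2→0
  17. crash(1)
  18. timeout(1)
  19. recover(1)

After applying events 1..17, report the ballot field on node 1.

step 1 timeout(2): 2={cand,b=5,log=-}
step 2 deliver 2→0: 0={foll,b=5,log=-}
step 3 deliver 0→2: 2={lead,b=5,log=-}
step 4 propose(2,'s'): —
step 5 deliver 2→0: 0={foll,b=5,log=s}
step 6 deliver 0→2: 2={lead,b=5,log=s}
step 7 deliver 0→1: —
step 8 deliver 1→2: —
step 9 propose(0,'y'): —
step 10 deliver 0→1: —
step 11 deliver 1→0: —
step 12 deliver 2→1: 1={foll,b=5,log=-}
step 13 deliver 1→2: —
step 14 timeout(2): 2={cand,b=8,log=s}
step 15 deliver 0→2: —
step 16 deliver 2→0: 0={foll,b=8,log=s}
step 17 crash(1): 1={✗foll,b=5,log=-}

5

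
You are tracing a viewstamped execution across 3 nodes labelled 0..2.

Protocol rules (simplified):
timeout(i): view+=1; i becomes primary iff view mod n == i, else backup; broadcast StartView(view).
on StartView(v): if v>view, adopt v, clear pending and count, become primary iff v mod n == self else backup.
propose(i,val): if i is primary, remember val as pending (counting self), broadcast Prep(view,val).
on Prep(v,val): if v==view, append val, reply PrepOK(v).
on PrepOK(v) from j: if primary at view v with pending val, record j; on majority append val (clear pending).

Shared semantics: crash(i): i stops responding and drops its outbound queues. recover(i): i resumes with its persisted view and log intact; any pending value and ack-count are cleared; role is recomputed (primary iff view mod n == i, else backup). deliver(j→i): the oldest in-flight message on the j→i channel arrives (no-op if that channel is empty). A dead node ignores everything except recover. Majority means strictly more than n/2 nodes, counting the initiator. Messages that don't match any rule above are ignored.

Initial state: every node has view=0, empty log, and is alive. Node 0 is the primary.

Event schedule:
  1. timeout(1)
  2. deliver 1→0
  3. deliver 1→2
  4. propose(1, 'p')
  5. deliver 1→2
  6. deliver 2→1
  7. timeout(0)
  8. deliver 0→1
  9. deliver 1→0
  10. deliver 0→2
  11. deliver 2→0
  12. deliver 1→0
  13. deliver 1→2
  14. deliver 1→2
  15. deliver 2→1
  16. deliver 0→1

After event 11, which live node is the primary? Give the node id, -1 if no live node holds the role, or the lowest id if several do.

2

e1 timeout(1): 1[prim,v=1,-]
e2 deliver 1→0: 0[back,v=1,-]
e3 deliver 1→2: 2[back,v=1,-]
e4 propose(1,'p'): ·
e5 deliver 1→2: 2[back,v=1,p]
e6 deliver 2→1: 1[prim,v=1,p]
e7 timeout(0): 0[back,v=2,-]
e8 deliver 0→1: 1[back,v=2,p]
e9 deliver 1→0: ·
e10 deliver 0→2: 2[prim,v=2,p]
e11 deliver 2→0: ·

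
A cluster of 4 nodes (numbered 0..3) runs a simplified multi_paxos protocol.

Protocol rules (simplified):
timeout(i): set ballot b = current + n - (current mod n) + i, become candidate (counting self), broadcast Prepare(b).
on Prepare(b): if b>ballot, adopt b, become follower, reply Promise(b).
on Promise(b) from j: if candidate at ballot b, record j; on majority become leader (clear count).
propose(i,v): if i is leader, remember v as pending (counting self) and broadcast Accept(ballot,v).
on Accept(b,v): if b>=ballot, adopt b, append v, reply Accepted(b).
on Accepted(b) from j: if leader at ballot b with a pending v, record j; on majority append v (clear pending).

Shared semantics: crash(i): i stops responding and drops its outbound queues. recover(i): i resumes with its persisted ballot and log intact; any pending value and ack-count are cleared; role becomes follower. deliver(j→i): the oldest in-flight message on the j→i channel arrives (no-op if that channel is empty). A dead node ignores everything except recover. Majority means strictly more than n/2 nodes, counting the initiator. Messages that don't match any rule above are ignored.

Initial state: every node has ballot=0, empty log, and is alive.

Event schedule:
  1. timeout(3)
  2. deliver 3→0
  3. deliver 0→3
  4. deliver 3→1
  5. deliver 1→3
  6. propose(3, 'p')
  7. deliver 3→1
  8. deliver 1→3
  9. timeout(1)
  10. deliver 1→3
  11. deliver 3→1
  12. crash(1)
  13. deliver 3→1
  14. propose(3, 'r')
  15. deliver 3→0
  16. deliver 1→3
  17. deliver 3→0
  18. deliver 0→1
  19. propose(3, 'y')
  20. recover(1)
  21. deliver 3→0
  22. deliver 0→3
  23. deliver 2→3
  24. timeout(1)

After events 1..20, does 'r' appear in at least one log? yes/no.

no

e1 timeout(3): 3[cand,b=7,-]
e2 deliver 3→0: 0[foll,b=7,-]
e3 deliver 0→3: ·
e4 deliver 3→1: 1[foll,b=7,-]
e5 deliver 1→3: 3[lead,b=7,-]
e6 propose(3,'p'): ·
e7 deliver 3→1: 1[foll,b=7,p]
e8 deliver 1→3: ·
e9 timeout(1): 1[cand,b=9,p]
e10 deliver 1→3: 3[foll,b=9,-]
e11 deliver 3→1: ·
e12 crash(1): 1[✗cand,b=9,p]
e13 deliver 3→1: ·
e14 propose(3,'r'): ·
e15 deliver 3→0: 0[foll,b=7,p]
e16 deliver 1→3: ·
e17 deliver 3→0: ·
e18 deliver 0→1: ·
e19 propose(3,'y'): ·
e20 recover(1): 1[foll,b=9,p]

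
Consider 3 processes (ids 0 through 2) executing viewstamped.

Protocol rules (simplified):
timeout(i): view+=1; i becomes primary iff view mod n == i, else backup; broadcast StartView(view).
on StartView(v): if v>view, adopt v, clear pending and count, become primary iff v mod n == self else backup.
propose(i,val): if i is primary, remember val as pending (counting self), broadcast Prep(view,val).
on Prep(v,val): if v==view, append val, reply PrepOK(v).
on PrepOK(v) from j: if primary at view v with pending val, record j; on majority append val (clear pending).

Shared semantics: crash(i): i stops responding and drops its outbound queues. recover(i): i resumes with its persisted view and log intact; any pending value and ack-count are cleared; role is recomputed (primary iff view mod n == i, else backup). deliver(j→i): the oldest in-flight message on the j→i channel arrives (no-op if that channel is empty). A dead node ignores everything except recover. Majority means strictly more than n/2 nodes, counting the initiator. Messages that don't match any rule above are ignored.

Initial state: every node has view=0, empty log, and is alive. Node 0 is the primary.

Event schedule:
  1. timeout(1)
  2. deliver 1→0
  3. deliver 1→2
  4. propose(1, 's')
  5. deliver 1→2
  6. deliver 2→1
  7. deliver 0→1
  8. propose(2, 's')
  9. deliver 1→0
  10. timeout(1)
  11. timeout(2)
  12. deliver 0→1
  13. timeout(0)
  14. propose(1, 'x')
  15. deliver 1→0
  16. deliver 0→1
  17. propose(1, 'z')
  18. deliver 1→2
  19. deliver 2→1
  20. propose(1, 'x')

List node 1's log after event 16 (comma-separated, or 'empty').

e1 timeout(1): 1[prim,v=1,-]
e2 deliver 1→0: 0[back,v=1,-]
e3 deliver 1→2: 2[back,v=1,-]
e4 propose(1,'s'): ·
e5 deliver 1→2: 2[back,v=1,s]
e6 deliver 2→1: 1[prim,v=1,s]
e7 deliver 0→1: ·
e8 propose(2,'s'): ·
e9 deliver 1→0: 0[back,v=1,s]
e10 timeout(1): 1[back,v=2,s]
e11 timeout(2): 2[prim,v=2,s]
e12 deliver 0→1: ·
e13 timeout(0): 0[back,v=2,s]
e14 propose(1,'x'): ·
e15 deliver 1→0: ·
e16 deliver 0→1: ·

s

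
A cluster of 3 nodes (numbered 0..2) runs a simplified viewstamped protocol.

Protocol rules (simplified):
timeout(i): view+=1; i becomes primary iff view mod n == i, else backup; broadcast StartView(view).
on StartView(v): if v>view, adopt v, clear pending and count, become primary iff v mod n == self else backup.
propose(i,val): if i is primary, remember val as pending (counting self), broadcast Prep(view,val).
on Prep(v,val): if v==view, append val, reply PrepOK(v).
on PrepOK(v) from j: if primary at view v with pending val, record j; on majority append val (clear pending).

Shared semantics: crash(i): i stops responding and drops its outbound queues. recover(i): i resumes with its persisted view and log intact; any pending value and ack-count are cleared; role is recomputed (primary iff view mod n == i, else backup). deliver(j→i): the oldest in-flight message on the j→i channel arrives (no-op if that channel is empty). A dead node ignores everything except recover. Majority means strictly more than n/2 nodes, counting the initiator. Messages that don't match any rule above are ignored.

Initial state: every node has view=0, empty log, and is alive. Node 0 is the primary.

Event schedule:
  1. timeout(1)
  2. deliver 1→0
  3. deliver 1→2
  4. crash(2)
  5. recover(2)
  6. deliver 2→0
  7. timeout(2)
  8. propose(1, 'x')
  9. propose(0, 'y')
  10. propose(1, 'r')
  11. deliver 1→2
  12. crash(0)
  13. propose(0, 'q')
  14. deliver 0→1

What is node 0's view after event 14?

after 1 — timeout(1): n1:prim/v1/[-]
after 2 — deliver 1→0: n0:back/v1/[-]
after 3 — deliver 1→2: n2:back/v1/[-]
after 4 — crash(2): n2:✗back/v1/[-]
after 5 — recover(2): n2:back/v1/[-]
after 6 — deliver 2→0: ·
after 7 — timeout(2): n2:prim/v2/[-]
after 8 — propose(1,'x'): ·
after 9 — propose(0,'y'): ·
after 10 — propose(1,'r'): ·
after 11 — deliver 1→2: ·
after 12 — crash(0): n0:✗back/v1/[-]
after 13 — propose(0,'q'): ·
after 14 — deliver 0→1: ·

1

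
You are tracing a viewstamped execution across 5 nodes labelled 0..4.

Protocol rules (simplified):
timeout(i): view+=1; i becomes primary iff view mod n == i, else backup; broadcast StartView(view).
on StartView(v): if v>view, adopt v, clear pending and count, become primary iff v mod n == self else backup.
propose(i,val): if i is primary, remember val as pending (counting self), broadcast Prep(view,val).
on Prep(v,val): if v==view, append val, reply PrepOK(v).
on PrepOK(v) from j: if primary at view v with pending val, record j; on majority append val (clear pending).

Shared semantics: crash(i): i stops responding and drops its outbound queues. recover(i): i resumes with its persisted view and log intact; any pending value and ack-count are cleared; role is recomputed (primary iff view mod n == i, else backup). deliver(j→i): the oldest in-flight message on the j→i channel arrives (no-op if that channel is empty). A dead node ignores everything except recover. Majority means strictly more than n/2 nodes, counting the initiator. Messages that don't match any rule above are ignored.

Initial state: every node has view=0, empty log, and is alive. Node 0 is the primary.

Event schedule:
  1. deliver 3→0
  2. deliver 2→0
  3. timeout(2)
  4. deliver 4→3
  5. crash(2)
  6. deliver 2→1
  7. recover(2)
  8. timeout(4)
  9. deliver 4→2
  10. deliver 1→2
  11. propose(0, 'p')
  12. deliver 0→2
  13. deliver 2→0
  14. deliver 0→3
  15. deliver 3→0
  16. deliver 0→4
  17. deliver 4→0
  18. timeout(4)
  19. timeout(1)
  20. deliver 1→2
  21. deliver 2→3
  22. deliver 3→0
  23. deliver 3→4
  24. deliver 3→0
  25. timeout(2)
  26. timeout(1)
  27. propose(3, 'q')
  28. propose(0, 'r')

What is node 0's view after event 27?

1

1. deliver 3→0:  nop
2. deliver 2→0:  nop
3. timeout(2):  <2:back v1 ->
4. deliver 4→3:  nop
5. crash(2):  <2:✗back v1 ->
6. deliver 2→1:  nop
7. recover(2):  <2:back v1 ->
8. timeout(4):  <4:back v1 ->
9. deliver 4→2:  nop
10. deliver 1→2:  nop
11. propose(0,'p'):  nop
12. deliver 0→2:  nop
13. deliver 2→0:  nop
14. deliver 0→3:  <3:back v0 p>
15. deliver 3→0:  nop
16. deliver 0→4:  nop
17. deliver 4→0:  <0:back v1 ->
18. timeout(4):  <4:back v2 ->
19. timeout(1):  <1:prim v1 ->
20. deliver 1→2:  nop
21. deliver 2→3:  nop
22. deliver 3→0:  nop
23. deliver 3→4:  nop
24. deliver 3→0:  nop
25. timeout(2):  <2:prim v2 ->
26. timeout(1):  <1:back v2 ->
27. propose(3,'q'):  nop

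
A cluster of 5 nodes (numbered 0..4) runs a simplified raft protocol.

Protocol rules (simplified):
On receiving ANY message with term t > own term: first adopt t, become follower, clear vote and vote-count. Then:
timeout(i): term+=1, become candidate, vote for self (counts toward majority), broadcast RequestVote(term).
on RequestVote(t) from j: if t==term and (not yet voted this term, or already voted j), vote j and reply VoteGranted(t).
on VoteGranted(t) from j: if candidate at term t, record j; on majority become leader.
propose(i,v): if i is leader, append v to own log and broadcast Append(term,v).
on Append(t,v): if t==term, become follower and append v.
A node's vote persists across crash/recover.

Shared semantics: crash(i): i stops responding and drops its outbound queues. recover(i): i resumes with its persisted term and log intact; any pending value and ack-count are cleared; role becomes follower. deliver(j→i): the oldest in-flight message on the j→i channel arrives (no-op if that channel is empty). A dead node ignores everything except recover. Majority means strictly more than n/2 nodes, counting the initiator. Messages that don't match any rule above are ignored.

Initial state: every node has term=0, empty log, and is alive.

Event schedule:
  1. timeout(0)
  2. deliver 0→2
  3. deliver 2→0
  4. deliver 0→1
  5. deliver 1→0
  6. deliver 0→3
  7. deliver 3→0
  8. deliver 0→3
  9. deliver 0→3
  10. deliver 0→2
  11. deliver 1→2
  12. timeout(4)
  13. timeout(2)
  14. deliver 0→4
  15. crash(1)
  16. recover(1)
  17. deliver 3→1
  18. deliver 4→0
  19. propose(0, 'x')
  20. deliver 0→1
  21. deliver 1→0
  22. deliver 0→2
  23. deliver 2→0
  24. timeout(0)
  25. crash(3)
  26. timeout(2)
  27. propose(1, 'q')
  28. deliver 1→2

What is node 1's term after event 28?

1

after 1 — timeout(0): n0:cand/t1/[-]
after 2 — deliver 0→2: n2:foll/t1/[-]
after 3 — deliver 2→0: ·
after 4 — deliver 0→1: n1:foll/t1/[-]
after 5 — deliver 1→0: n0:lead/t1/[-]
after 6 — deliver 0→3: n3:foll/t1/[-]
after 7 — deliver 3→0: ·
after 8 — deliver 0→3: ·
after 9 — deliver 0→3: ·
after 10 — deliver 0→2: ·
after 11 — deliver 1→2: ·
after 12 — timeout(4): n4:cand/t1/[-]
after 13 — timeout(2): n2:cand/t2/[-]
after 14 — deliver 0→4: ·
after 15 — crash(1): n1:✗foll/t1/[-]
after 16 — recover(1): n1:foll/t1/[-]
after 17 — deliver 3→1: ·
after 18 — deliver 4→0: ·
after 19 — propose(0,'x'): n0:lead/t1/[x]
after 20 — deliver 0→1: n1:foll/t1/[x]
after 21 — deliver 1→0: ·
after 22 — deliver 0→2: ·
after 23 — deliver 2→0: n0:foll/t2/[x]
after 24 — timeout(0): n0:cand/t3/[x]
after 25 — crash(3): n3:✗foll/t1/[-]
after 26 — timeout(2): n2:cand/t3/[-]
after 27 — propose(1,'q'): ·
after 28 — deliver 1→2: ·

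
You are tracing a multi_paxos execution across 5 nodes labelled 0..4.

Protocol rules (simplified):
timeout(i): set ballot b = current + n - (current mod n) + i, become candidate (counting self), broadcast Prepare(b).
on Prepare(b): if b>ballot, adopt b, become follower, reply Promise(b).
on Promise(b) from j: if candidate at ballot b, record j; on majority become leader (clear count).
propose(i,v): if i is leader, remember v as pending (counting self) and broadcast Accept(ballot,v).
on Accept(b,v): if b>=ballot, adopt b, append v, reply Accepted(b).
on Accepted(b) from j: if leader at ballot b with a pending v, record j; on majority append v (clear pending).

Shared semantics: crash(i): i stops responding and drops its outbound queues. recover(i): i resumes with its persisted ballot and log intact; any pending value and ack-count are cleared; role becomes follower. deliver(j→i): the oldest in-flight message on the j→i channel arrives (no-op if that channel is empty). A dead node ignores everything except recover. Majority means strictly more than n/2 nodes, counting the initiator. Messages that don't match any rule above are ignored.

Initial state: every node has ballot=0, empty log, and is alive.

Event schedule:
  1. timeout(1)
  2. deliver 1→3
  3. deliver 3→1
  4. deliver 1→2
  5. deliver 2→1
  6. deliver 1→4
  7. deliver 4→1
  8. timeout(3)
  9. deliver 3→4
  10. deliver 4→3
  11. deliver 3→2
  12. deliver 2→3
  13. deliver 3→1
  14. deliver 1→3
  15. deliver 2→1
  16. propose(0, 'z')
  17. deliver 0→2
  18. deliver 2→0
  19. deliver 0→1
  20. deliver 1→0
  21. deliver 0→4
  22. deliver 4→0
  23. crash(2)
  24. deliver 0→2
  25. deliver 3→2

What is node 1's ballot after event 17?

step 1 timeout(1): 1={cand,b=6,log=-}
step 2 deliver 1→3: 3={foll,b=6,log=-}
step 3 deliver 3→1: —
step 4 deliver 1→2: 2={foll,b=6,log=-}
step 5 deliver 2→1: 1={lead,b=6,log=-}
step 6 deliver 1→4: 4={foll,b=6,log=-}
step 7 deliver 4→1: —
step 8 timeout(3): 3={cand,b=13,log=-}
step 9 deliver 3→4: 4={foll,b=13,log=-}
step 10 deliver 4→3: —
step 11 deliver 3→2: 2={foll,b=13,log=-}
step 12 deliver 2→3: 3={lead,b=13,log=-}
step 13 deliver 3→1: 1={foll,b=13,log=-}
step 14 deliver 1→3: —
step 15 deliver 2→1: —
step 16 propose(0,'z'): —
step 17 deliver 0→2: —

13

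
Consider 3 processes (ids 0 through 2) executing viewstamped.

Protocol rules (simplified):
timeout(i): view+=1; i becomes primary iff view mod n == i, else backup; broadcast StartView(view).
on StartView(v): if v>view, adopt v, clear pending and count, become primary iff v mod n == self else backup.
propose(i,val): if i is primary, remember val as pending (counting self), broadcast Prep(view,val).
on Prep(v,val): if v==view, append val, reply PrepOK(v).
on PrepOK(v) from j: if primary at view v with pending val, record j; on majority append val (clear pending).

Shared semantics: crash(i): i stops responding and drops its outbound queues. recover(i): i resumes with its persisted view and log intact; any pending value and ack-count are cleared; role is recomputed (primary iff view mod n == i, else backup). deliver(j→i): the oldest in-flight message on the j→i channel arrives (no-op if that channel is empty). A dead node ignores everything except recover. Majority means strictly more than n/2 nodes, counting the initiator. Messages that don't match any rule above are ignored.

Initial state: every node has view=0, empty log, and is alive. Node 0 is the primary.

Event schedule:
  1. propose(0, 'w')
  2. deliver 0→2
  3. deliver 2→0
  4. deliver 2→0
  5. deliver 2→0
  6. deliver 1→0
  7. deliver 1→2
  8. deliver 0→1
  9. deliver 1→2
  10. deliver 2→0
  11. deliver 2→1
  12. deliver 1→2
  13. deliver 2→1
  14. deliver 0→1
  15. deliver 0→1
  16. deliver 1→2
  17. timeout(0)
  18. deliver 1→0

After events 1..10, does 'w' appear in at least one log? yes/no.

[1] propose(0,'w') → ∅
[2] deliver 0→2 → N2(back v0 [w])
[3] deliver 2→0 → N0(prim v0 [w])
[4] deliver 2→0 → ∅
[5] deliver 2→0 → ∅
[6] deliver 1→0 → ∅
[7] deliver 1→2 → ∅
[8] deliver 0→1 → N1(back v0 [w])
[9] deliver 1→2 → ∅
[10] deliver 2→0 → ∅

yes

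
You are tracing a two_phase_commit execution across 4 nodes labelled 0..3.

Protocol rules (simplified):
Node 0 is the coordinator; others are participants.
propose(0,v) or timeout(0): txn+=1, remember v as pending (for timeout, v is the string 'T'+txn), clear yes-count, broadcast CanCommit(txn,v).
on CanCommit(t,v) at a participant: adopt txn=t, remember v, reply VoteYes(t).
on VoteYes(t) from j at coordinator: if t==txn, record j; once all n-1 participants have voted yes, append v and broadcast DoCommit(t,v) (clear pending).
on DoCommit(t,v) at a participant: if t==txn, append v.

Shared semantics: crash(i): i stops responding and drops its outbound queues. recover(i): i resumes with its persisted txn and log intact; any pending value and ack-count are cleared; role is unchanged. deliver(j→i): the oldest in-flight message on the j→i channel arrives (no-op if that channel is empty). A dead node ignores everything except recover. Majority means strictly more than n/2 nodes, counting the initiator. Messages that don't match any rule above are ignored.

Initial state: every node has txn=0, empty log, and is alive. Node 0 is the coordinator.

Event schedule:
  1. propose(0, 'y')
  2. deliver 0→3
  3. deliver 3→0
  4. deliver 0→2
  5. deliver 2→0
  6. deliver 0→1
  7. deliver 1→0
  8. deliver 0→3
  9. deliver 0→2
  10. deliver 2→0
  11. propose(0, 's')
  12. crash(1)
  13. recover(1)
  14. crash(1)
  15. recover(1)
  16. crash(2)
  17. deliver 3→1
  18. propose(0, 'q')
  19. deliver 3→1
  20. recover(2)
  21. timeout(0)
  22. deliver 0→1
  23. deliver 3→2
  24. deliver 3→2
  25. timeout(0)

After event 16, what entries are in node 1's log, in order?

step 1 propose(0,'y'): 0={coor,t=1,log=-}
step 2 deliver 0→3: 3={part,t=1,log=-}
step 3 deliver 3→0: —
step 4 deliver 0→2: 2={part,t=1,log=-}
step 5 deliver 2→0: —
step 6 deliver 0→1: 1={part,t=1,log=-}
step 7 deliver 1→0: 0={coor,t=1,log=y}
step 8 deliver 0→3: 3={part,t=1,log=y}
step 9 deliver 0→2: 2={part,t=1,log=y}
step 10 deliver 2→0: —
step 11 propose(0,'s'): 0={coor,t=2,log=y}
step 12 crash(1): 1={✗part,t=1,log=-}
step 13 recover(1): 1={part,t=1,log=-}
step 14 crash(1): 1={✗part,t=1,log=-}
step 15 recover(1): 1={part,t=1,log=-}
step 16 crash(2): 2={✗part,t=1,log=y}

empty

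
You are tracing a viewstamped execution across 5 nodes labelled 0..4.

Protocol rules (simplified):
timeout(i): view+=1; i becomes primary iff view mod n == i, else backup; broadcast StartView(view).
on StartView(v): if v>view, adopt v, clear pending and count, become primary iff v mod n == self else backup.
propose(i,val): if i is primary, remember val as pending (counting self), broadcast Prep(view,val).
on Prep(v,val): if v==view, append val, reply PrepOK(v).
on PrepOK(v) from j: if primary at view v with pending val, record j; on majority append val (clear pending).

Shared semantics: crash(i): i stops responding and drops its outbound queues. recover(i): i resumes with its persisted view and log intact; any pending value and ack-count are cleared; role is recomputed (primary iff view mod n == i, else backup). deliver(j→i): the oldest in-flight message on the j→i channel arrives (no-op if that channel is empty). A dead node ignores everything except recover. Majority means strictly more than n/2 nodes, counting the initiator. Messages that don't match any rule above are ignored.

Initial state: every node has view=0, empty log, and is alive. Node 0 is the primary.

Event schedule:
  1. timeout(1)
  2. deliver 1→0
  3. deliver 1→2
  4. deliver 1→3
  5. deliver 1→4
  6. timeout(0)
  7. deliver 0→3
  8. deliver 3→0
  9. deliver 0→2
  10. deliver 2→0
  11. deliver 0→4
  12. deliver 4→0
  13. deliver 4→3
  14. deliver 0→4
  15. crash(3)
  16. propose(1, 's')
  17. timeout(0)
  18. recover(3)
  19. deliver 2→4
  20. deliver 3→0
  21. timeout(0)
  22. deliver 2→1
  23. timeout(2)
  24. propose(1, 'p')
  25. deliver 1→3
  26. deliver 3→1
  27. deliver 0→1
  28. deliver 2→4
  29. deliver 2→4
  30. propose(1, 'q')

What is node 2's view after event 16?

1. timeout(1):  <1:prim v1 ->
2. deliver 1→0:  <0:back v1 ->
3. deliver 1→2:  <2:back v1 ->
4. deliver 1→3:  <3:back v1 ->
5. deliver 1→4:  <4:back v1 ->
6. timeout(0):  <0:back v2 ->
7. deliver 0→3:  <3:back v2 ->
8. deliver 3→0:  nop
9. deliver 0→2:  <2:prim v2 ->
10. deliver 2→0:  nop
11. deliver 0→4:  <4:back v2 ->
12. deliver 4→0:  nop
13. deliver 4→3:  nop
14. deliver 0→4:  nop
15. crash(3):  <3:✗back v2 ->
16. propose(1,'s'):  nop

2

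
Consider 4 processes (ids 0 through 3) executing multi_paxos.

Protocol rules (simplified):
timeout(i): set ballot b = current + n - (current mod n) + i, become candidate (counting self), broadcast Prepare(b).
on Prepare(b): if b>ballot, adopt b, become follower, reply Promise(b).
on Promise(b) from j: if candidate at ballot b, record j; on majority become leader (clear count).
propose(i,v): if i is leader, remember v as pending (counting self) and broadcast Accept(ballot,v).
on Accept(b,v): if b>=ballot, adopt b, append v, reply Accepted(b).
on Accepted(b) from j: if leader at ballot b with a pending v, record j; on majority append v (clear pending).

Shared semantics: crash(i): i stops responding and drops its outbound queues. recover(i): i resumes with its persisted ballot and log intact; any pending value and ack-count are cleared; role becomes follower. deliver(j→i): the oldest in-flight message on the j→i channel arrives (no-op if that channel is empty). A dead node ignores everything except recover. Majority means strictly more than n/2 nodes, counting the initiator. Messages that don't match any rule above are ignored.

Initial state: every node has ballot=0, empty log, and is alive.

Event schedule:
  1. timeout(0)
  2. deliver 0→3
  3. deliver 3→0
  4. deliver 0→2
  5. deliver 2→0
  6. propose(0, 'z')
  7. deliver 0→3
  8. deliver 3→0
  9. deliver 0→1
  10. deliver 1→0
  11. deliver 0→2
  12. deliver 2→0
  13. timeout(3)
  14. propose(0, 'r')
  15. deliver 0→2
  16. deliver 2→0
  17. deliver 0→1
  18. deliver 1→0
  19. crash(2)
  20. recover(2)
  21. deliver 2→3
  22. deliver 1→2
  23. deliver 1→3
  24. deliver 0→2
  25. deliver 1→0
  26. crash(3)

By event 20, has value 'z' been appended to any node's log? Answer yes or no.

after 1 — timeout(0): n0:cand/b4/[-]
after 2 — deliver 0→3: n3:foll/b4/[-]
after 3 — deliver 3→0: ·
after 4 — deliver 0→2: n2:foll/b4/[-]
after 5 — deliver 2→0: n0:lead/b4/[-]
after 6 — propose(0,'z'): ·
after 7 — deliver 0→3: n3:foll/b4/[z]
after 8 — deliver 3→0: ·
after 9 — deliver 0→1: n1:foll/b4/[-]
after 10 — deliver 1→0: ·
after 11 — deliver 0→2: n2:foll/b4/[z]
after 12 — deliver 2→0: n0:lead/b4/[z]
after 13 — timeout(3): n3:cand/b11/[z]
after 14 — propose(0,'r'): ·
after 15 — deliver 0→2: n2:foll/b4/[z,r]
after 16 — deliver 2→0: ·
after 17 — deliver 0→1: n1:foll/b4/[z]
after 18 — deliver 1→0: n0:lead/b4/[z,r]
after 19 — crash(2): n2:✗foll/b4/[z,r]
after 20 — recover(2): n2:foll/b4/[z,r]

yes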